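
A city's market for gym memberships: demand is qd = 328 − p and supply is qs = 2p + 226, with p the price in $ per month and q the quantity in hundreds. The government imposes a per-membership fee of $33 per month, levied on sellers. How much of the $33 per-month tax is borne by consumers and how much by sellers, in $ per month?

Before the tax: set 328 − p = 2p + 226 → p* = $34, q* = 294.
With the tax collected from sellers, supply shifts: qs = 2(p − 33) + 226.
Solving gives q = 272 with consumers paying $56 and sellers receiving $23 (the $33 wedge).
Burden on consumers: $22; on sellers: $11. (They sum to $33.)
The less price-elastic side of the market bears the larger share of a per-unit tax.

Consumers bear $22 per month; sellers bear $11 per month.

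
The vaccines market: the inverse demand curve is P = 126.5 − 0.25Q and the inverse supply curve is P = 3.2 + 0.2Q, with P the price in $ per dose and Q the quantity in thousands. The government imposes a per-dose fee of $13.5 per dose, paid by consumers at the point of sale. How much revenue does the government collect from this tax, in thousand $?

Tax revenue = $3294 thousand.

Inverting to Q(P) form: Qd = 506 − 4P; Qs = 5P − 16.
Before the tax: set 506 − 4P = 5P − 16 → P* = $58, Q* = 274.
With the tax collected from consumers, demand (in seller-price terms) shifts: Qd = 506 − 4(P + 13.5).
New equilibrium: consumers pay $65.5, sellers receive $52, Q = 244. (Wedge: Pb − Ps = 13.5.)
Revenue = t · Q = 13.5 · 244 = $3294.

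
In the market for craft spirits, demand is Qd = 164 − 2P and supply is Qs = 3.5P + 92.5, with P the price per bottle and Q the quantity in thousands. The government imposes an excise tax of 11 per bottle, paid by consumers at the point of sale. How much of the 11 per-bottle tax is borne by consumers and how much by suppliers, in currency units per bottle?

Before the tax: set 164 − 2P = 3.5P + 92.5 → P* = 13, Q* = 138.
With the tax collected from consumers, demand (in seller-price terms) shifts: Qd = 164 − 2(P + 11).
Solving gives Q = 124 with consumers paying 20 and suppliers receiving 9 (the 11 wedge).
Burden on consumers: 7; on suppliers: 4. (They sum to 11.)
The less price-elastic side of the market bears the larger share of a per-unit tax.

Consumers bear 7 per bottle; suppliers bear 4 per bottle.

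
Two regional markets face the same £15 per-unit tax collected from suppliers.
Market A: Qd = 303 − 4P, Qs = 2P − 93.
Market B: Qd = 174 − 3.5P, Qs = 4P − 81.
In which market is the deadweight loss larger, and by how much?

Market B, by £60.

Market A: pre-tax P* = £66, Q* = 39; post-tax Q = 19; deadweight loss = £150.
Market B: pre-tax P* = £34, Q* = 55; post-tax Q = 27; deadweight loss = £210.
Difference: £150 vs £210 → market B is larger by £60.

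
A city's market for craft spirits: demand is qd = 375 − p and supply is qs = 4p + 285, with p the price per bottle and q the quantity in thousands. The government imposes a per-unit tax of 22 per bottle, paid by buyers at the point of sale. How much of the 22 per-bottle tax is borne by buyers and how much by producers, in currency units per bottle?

Before the tax: set 375 − p = 4p + 285 → p* = 18, q* = 357.
With the tax collected from buyers, demand (in seller-price terms) shifts: qd = 375 − (p + 22).
Solving gives q = 339.4 with buyers paying 35.6 and producers receiving 13.6 (the 22 wedge).
Burden on buyers: 17.6; on producers: 4.4. (They sum to 22.)
The less price-elastic side of the market bears the larger share of a per-unit tax.

Buyers bear 17.6 per bottle; producers bear 4.4 per bottle.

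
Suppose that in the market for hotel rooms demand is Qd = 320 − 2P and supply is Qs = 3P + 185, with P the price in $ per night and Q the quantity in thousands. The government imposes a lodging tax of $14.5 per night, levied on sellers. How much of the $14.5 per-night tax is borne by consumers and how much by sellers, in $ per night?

Without the tax, 320 − 2P = 3P + 185 gives 5P = 135, so P* = $27 and Q* = 266.
With the tax collected from sellers, supply shifts: Qs = 3(P − 14.5) + 185.
Solving gives Q = 248.6 with consumers paying $35.7 and sellers receiving $21.2 (the $14.5 wedge).
Burden on consumers: $8.7; on sellers: $5.8. (They sum to $14.5.)
The less price-elastic side of the market bears the larger share of a per-unit tax.

Consumers bear $8.7 per night; sellers bear $5.8 per night.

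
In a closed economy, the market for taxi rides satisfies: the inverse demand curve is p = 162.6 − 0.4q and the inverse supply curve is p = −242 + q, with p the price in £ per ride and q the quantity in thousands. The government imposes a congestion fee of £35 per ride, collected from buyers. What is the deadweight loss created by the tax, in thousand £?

Deadweight loss = £437.5 thousand.

Rewrite in direct form: qd = 406.5 − 2.5p and qs = p + 242.
Before the tax: set 406.5 − 2.5p = p + 242 → p* = £47, q* = 289.
With the tax collected from buyers, demand (in seller-price terms) shifts: qd = 406.5 − 2.5(p + 35).
Solving gives q = 264 with buyers paying £57 and sellers receiving £22 (the £35 wedge).
Quantity falls by |ΔQ| = |289 − 264| = 25.
DWL = ½ · t · |ΔQ| = ½ · 35 · 25 = £437.5.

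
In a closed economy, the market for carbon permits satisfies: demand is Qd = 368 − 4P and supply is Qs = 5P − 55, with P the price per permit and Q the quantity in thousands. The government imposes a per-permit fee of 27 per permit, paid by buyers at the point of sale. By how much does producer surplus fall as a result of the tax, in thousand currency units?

Before the tax: set 368 − 4P = 5P − 55 → P* = 47, Q* = 180.
With the tax collected from buyers, demand (in seller-price terms) shifts: Qd = 368 − 4(P + 27).
Solving gives Q = 120 with buyers paying 62 and producers receiving 35 (the 27 wedge).
ΔPS is the trapezoid between Q = 120 and Q = 180 of height 12: ½ · (180 + 120) · 12 = 1800.

Producer surplus falls by 1800 thousand.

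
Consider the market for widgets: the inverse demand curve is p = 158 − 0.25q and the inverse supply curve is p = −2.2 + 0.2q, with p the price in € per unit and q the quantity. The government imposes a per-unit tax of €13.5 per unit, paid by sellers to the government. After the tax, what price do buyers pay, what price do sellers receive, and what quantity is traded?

Buyers pay €76.5; sellers receive €63; quantity = 326.

Rewrite in direct form: qd = 632 − 4p and qs = 5p + 11.
Without the tax, 632 − 4p = 5p + 11 gives 9p = 621, so p* = €69 and q* = 356.
With the tax collected from sellers, supply shifts: qs = 5(p − 13.5) + 11.
Solving gives q = 326 with buyers paying €76.5 and sellers receiving €63 (the €13.5 wedge).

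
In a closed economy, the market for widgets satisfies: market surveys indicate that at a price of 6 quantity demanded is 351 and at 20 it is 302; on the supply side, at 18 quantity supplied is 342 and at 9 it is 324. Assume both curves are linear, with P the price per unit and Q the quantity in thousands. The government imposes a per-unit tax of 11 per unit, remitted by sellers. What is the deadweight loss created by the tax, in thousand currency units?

Deadweight loss = 77 thousand.

Demand slope: (302 − 351)/(20 − 6) = -3.5, so Qd = 372 − 3.5P.
Supply slope: (324 − 342)/(9 − 18) = 2, so Qs = 2P + 306.
Before the tax: set 372 − 3.5P = 2P + 306 → P* = 12, Q* = 330.
With the tax collected from sellers, supply shifts: Qs = 2(P − 11) + 306.
New equilibrium: buyers pay 16, sellers receive 5, Q = 316. (Wedge: Pb − Ps = 11.)
Quantity falls by |ΔQ| = |330 − 316| = 14.
DWL = ½ · t · |ΔQ| = ½ · 11 · 14 = 77.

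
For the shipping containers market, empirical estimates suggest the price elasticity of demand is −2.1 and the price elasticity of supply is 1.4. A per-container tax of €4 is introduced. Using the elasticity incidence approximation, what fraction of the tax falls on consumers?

Consumers' share ≈ 0.4.

Incidence ratio: consumers' share ≈ εs / (εs + |εd|) = 1.4 / (1.4 + 2.1) = 0.4.
Supply is the less elastic side, so consumers bear the smaller share.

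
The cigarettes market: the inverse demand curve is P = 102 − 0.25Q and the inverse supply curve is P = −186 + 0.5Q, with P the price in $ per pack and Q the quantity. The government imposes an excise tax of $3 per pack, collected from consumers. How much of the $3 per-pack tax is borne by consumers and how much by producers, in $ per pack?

Rewrite in direct form: Qd = 408 − 4P and Qs = 2P + 372.
Without the tax, 408 − 4P = 2P + 372 gives 6P = 36, so P* = $6 and Q* = 384.
With the tax collected from consumers, demand (in seller-price terms) shifts: Qd = 408 − 4(P + 3).
Solving gives Q = 380 with consumers paying $7 and producers receiving $4 (the $3 wedge).
Burden on consumers: $1; on producers: $2. (They sum to $3.)
The less price-elastic side of the market bears the larger share of a per-unit tax.

Consumers bear $1 per pack; producers bear $2 per pack.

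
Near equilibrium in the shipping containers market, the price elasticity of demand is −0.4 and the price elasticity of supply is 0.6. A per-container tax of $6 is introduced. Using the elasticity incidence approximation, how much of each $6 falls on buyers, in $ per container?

Buyers bear ≈ $3.6 per container.

Incidence ratio: buyers' share ≈ εs / (εs + |εd|) = 0.6 / (0.6 + 0.4) = 0.6.
So buyers bear ≈ 0.6 × $6 = $3.6; sellers bear $2.4.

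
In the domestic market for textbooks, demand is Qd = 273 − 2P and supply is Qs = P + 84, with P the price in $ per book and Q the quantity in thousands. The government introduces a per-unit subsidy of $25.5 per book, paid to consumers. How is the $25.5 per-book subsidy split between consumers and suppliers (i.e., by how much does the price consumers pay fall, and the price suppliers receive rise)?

Consumers gain $8.5 per book; suppliers gain $17 per book.

Before the subsidy: set 273 − 2P = P + 84 → P* = $63, Q* = 147.
With a per-unit subsidy paid to consumers, each effectively pays P − 25.5, so demand becomes Qd = 273 − 2(P − 25.5).
New equilibrium: consumers pay $54.5, suppliers receive $80, Q = 164. (Wedge: Pb − Ps = −25.5.)
Gain to consumers: $8.5; to suppliers: $17. (They sum to $25.5.)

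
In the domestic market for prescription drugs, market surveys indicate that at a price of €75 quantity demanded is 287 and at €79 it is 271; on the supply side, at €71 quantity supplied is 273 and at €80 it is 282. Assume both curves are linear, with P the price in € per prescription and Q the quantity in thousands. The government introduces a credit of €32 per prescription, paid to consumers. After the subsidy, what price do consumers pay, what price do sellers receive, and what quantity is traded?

Consumers pay €70.6; sellers receive €102.6; quantity = 304.6.

Demand slope: (271 − 287)/(79 − 75) = -4, so Qd = 587 − 4P.
Supply slope: (282 − 273)/(80 − 71) = 1, so Qs = P + 202.
Before the subsidy: set 587 − 4P = P + 202 → P* = €77, Q* = 279.
With a per-unit subsidy paid to consumers, each effectively pays P − 32, so demand becomes Qd = 587 − 4(P − 32).
New equilibrium: consumers pay €70.6, sellers receive €102.6, Q = 304.6. (Wedge: Pb − Ps = −32.)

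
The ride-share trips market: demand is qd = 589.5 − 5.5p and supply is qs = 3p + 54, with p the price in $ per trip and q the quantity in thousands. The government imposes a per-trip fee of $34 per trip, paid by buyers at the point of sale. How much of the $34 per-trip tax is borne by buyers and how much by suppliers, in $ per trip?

Before the tax: set 589.5 − 5.5p = 3p + 54 → p* = $63, q* = 243.
With the tax collected from buyers, demand (in seller-price terms) shifts: qd = 589.5 − 5.5(p + 34).
New equilibrium: buyers pay $75, suppliers receive $41, q = 177. (Wedge: pb − ps = 34.)
Burden on buyers: $12; on suppliers: $22. (They sum to $34.)
The less price-elastic side of the market bears the larger share of a per-unit tax.

Buyers bear $12 per trip; suppliers bear $22 per trip.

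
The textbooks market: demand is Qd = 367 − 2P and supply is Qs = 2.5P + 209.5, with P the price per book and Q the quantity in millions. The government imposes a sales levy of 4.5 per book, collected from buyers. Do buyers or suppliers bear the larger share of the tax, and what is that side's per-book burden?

Before the tax: set 367 − 2P = 2.5P + 209.5 → P* = 35, Q* = 297.
With the tax collected from buyers, demand (in seller-price terms) shifts: Qd = 367 − 2(P + 4.5).
Solving gives Q = 292 with buyers paying 37.5 and suppliers receiving 33 (the 4.5 wedge).
Per-book burden: buyers 2.5, suppliers 2.
Buyers take the larger share because demand is less price-elastic here (demand slope 2 vs supply slope 2.5).
The less price-elastic side of the market bears the larger share of a per-unit tax.

Buyers bear the larger share: 2.5 per book.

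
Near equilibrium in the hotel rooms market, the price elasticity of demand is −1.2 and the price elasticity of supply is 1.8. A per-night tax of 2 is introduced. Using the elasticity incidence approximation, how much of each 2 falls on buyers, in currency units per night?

Buyers bear ≈ 1.2 per night.

Incidence ratio: buyers' share ≈ εs / (εs + |εd|) = 1.8 / (1.8 + 1.2) = 0.6.
So buyers bear ≈ 0.6 × 2 = 1.2; sellers bear 0.8.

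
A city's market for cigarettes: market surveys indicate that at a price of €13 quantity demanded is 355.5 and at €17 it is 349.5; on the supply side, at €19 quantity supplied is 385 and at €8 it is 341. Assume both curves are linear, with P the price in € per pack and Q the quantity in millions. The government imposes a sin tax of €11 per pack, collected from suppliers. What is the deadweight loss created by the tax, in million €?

Deadweight loss = €66 million.

Demand slope: (349.5 − 355.5)/(17 − 13) = -1.5, so Qd = 375 − 1.5P.
Supply slope: (341 − 385)/(8 − 19) = 4, so Qs = 4P + 309.
Before the tax: set 375 − 1.5P = 4P + 309 → P* = €12, Q* = 357.
With the tax collected from suppliers, supply shifts: Qs = 4(P − 11) + 309.
New equilibrium: consumers pay €20, suppliers receive €9, Q = 345. (Wedge: Pb − Ps = 11.)
Quantity falls by |ΔQ| = |357 − 345| = 12.
DWL = ½ · t · |ΔQ| = ½ · 11 · 12 = €66.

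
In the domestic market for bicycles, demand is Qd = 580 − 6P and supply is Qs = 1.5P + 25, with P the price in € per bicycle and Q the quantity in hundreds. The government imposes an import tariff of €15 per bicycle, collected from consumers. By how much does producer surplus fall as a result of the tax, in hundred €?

Before the tax: set 580 − 6P = 1.5P + 25 → P* = €74, Q* = 136.
With the tax collected from consumers, demand (in seller-price terms) shifts: Qd = 580 − 6(P + 15).
Solving gives Q = 118 with consumers paying €77 and producers receiving €62 (the €15 wedge).
ΔPS is the trapezoid between Q = 118 and Q = 136 of height €12: ½ · (136 + 118) · 12 = €1524.

Producer surplus falls by €1524 hundred.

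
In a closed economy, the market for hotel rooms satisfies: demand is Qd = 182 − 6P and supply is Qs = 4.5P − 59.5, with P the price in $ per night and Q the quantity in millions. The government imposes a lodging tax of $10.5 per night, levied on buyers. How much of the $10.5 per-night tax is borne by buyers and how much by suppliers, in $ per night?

Buyers bear $4.5 per night; suppliers bear $6 per night.

Before the tax: set 182 − 6P = 4.5P − 59.5 → P* = $23, Q* = 44.
With the tax collected from buyers, demand (in seller-price terms) shifts: Qd = 182 − 6(P + 10.5).
Solving gives Q = 17 with buyers paying $27.5 and suppliers receiving $17 (the $10.5 wedge).
Burden on buyers: $4.5; on suppliers: $6. (They sum to $10.5.)
The less price-elastic side of the market bears the larger share of a per-unit tax.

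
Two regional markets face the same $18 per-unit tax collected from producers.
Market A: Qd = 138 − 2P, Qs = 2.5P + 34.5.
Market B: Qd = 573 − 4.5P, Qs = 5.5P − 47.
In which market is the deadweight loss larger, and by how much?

Market B, by $220.95.

Market A: pre-tax P* = $23, Q* = 92; post-tax Q = 72; deadweight loss = $180.
Market B: pre-tax P* = $62, Q* = 294; post-tax Q = 249.45; deadweight loss = $400.95.
Difference: $180 vs $400.95 → market B is larger by $220.95.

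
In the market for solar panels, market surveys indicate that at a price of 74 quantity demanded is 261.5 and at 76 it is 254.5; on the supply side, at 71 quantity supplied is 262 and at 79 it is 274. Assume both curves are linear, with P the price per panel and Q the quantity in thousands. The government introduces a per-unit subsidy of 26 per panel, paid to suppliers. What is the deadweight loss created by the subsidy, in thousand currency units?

Demand slope: (254.5 − 261.5)/(76 − 74) = -3.5, so Qd = 520.5 − 3.5P.
Supply slope: (274 − 262)/(79 − 71) = 1.5, so Qs = 1.5P + 155.5.
Before the subsidy: set 520.5 − 3.5P = 1.5P + 155.5 → P* = 73, Q* = 265.
With a per-unit subsidy paid to suppliers, each receives P + 26 per unit sold, so supply becomes Qs = 1.5(P + 26) + 155.5.
Solving gives Q = 292.3 with consumers paying 65.2 and suppliers receiving 91.2 (the 26 wedge).
Quantity rises by |ΔQ| = |265 − 292.3| = 27.3.
DWL = ½ · t · |ΔQ| = ½ · 26 · 27.3 = 354.9.

Deadweight loss = 354.9 thousand.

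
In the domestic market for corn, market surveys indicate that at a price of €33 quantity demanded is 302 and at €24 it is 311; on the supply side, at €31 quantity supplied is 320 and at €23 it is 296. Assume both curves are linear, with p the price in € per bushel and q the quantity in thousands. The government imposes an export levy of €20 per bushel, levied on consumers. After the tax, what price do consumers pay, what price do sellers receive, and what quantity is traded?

Demand slope: (311 − 302)/(24 − 33) = -1, so qd = 335 − p.
Supply slope: (296 − 320)/(23 − 31) = 3, so qs = 3p + 227.
Before the tax: set 335 − p = 3p + 227 → p* = €27, q* = 308.
With the tax collected from consumers, demand (in seller-price terms) shifts: qd = 335 − (p + 20).
Solving gives q = 293 with consumers paying €42 and sellers receiving €22 (the €20 wedge).

Consumers pay €42; sellers receive €22; quantity = 293.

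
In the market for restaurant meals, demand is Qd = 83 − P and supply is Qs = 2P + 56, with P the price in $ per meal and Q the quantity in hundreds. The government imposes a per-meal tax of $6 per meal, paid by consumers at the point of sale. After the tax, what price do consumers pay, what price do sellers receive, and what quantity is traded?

Without the tax, 83 − P = 2P + 56 gives 3P = 27, so P* = $9 and Q* = 74.
With the tax collected from consumers, demand (in seller-price terms) shifts: Qd = 83 − (P + 6).
Solving gives Q = 70 with consumers paying $13 and sellers receiving $7 (the $6 wedge).
The less price-elastic side of the market bears the larger share of a per-unit tax.

Consumers pay $13; sellers receive $7; quantity = 70.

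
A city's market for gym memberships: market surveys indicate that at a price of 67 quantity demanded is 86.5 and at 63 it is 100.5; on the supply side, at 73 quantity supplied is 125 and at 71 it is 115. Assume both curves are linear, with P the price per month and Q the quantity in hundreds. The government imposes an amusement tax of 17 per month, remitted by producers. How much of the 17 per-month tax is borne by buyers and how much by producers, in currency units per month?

Demand slope: (100.5 − 86.5)/(63 − 67) = -3.5, so Qd = 321 − 3.5P.
Supply slope: (115 − 125)/(71 − 73) = 5, so Qs = 5P − 240.
Without the tax, 321 − 3.5P = 5P − 240 gives 8.5P = 561, so P* = 66 and Q* = 90.
With the tax collected from producers, supply shifts: Qs = 5(P − 17) − 240.
Solving gives Q = 55 with buyers paying 76 and producers receiving 59 (the 17 wedge).
Burden on buyers: 10; on producers: 7. (They sum to 17.)
The less price-elastic side of the market bears the larger share of a per-unit tax.

Buyers bear 10 per month; producers bear 7 per month.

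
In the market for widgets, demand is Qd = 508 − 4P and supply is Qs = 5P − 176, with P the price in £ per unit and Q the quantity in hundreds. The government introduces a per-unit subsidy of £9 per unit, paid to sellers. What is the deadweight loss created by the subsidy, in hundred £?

Deadweight loss = £90 hundred.

Before the subsidy: set 508 − 4P = 5P − 176 → P* = £76, Q* = 204.
With a per-unit subsidy paid to sellers, each receives P + 9 per unit sold, so supply becomes Qs = 5(P + 9) − 176.
New equilibrium: consumers pay £71, sellers receive £80, Q = 224. (Wedge: Pb − Ps = −9.)
Quantity rises by |ΔQ| = |204 − 224| = 20.
DWL = ½ · t · |ΔQ| = ½ · 9 · 20 = £90.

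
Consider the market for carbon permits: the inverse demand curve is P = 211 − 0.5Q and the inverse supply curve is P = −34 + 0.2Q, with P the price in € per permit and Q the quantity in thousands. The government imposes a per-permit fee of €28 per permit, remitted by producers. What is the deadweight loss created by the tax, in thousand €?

Deadweight loss = €560 thousand.

Inverting to Q(P) form: Qd = 422 − 2P; Qs = 5P + 170.
Without the tax, 422 − 2P = 5P + 170 gives 7P = 252, so P* = €36 and Q* = 350.
With the tax collected from producers, supply shifts: Qs = 5(P − 28) + 170.
New equilibrium: consumers pay €56, producers receive €28, Q = 310. (Wedge: Pb − Ps = 28.)
Quantity falls by |ΔQ| = |350 − 310| = 40.
DWL = ½ · t · |ΔQ| = ½ · 28 · 40 = €560.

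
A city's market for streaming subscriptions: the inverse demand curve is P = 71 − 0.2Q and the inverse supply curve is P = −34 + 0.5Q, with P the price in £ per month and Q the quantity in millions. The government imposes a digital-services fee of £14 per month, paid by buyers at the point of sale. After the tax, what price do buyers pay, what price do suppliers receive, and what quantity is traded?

Buyers pay £45; suppliers receive £31; quantity = 130.

Rewrite in direct form: Qd = 355 − 5P and Qs = 2P + 68.
Without the tax, 355 − 5P = 2P + 68 gives 7P = 287, so P* = £41 and Q* = 150.
With the tax collected from buyers, demand (in seller-price terms) shifts: Qd = 355 − 5(P + 14).
New equilibrium: buyers pay £45, suppliers receive £31, Q = 130. (Wedge: Pb − Ps = 14.)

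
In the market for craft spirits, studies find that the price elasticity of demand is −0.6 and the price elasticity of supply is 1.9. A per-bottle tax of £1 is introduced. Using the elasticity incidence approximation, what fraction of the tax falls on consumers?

Incidence ratio: consumers' share ≈ εs / (εs + |εd|) = 1.9 / (1.9 + 0.6) = 0.76.
Supply is the more elastic side, so consumers bear the larger share.

Consumers' share ≈ 0.76.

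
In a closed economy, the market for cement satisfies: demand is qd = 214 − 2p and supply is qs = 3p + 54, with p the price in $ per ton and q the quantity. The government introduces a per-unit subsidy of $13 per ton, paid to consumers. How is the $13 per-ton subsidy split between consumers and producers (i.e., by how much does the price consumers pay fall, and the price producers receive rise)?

Consumers gain $7.8 per ton; producers gain $5.2 per ton.

Before the subsidy: set 214 − 2p = 3p + 54 → p* = $32, q* = 150.
With a per-unit subsidy paid to consumers, each effectively pays p − 13, so demand becomes qd = 214 − 2(p − 13).
New equilibrium: consumers pay $24.2, producers receive $37.2, q = 165.6. (Wedge: pb − ps = −13.)
Gain to consumers: $7.8; to producers: $5.2. (They sum to $13.)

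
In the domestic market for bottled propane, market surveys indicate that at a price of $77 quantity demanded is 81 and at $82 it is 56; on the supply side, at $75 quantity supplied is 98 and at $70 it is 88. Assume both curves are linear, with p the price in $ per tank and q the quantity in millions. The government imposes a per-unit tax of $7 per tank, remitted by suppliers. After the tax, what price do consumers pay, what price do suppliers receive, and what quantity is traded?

Consumers pay $76; suppliers receive $69; quantity = 86.

Demand slope: (56 − 81)/(82 − 77) = -5, so qd = 466 − 5p.
Supply slope: (88 − 98)/(70 − 75) = 2, so qs = 2p − 52.
Before the tax: set 466 − 5p = 2p − 52 → p* = $74, q* = 96.
With the tax collected from suppliers, supply shifts: qs = 2(p − 7) − 52.
Solving gives q = 86 with consumers paying $76 and suppliers receiving $69 (the $7 wedge).
The less price-elastic side of the market bears the larger share of a per-unit tax.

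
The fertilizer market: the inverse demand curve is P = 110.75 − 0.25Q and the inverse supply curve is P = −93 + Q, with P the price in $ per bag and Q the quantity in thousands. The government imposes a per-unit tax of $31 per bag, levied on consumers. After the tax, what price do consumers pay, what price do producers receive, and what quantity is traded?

Rewrite in direct form: Qd = 443 − 4P and Qs = P + 93.
Without the tax, 443 − 4P = P + 93 gives 5P = 350, so P* = $70 and Q* = 163.
With the tax collected from consumers, demand (in seller-price terms) shifts: Qd = 443 − 4(P + 31).
New equilibrium: consumers pay $76.2, producers receive $45.2, Q = 138.2. (Wedge: Pb − Ps = 31.)
The less price-elastic side of the market bears the larger share of a per-unit tax.

Consumers pay $76.2; producers receive $45.2; quantity = 138.2.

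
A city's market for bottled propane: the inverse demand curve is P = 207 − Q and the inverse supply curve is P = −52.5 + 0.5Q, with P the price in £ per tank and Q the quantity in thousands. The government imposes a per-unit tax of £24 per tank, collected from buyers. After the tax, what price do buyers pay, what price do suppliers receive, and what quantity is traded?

Inverting to Q(P) form: Qd = 207 − P; Qs = 2P + 105.
Before the tax: set 207 − P = 2P + 105 → P* = £34, Q* = 173.
With the tax collected from buyers, demand (in seller-price terms) shifts: Qd = 207 − (P + 24).
Solving gives Q = 157 with buyers paying £50 and suppliers receiving £26 (the £24 wedge).

Buyers pay £50; suppliers receive £26; quantity = 157.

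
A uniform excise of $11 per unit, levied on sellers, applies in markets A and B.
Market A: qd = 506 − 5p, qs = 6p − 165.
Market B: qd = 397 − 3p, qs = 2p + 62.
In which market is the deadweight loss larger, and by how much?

Market A, by $92.4.

Market A: pre-tax p* = $61, q* = 201; post-tax q = 171; deadweight loss = $165.
Market B: pre-tax p* = $67, q* = 196; post-tax q = 182.8; deadweight loss = $72.6.
Difference: $165 vs $72.6 → market A is larger by $92.4.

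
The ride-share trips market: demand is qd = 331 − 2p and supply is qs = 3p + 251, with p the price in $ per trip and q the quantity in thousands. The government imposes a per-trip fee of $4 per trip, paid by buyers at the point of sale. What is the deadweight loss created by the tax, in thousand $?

Deadweight loss = $9.6 thousand.

Before the tax: set 331 − 2p = 3p + 251 → p* = $16, q* = 299.
With the tax collected from buyers, demand (in seller-price terms) shifts: qd = 331 − 2(p + 4).
New equilibrium: buyers pay $18.4, suppliers receive $14.4, q = 294.2. (Wedge: pb − ps = 4.)
Quantity falls by |ΔQ| = |299 − 294.2| = 4.8.
DWL = ½ · t · |ΔQ| = ½ · 4 · 4.8 = $9.6.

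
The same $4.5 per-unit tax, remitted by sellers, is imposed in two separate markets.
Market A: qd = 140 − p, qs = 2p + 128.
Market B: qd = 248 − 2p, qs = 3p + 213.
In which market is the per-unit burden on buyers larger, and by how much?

Market A, by $0.3.

Market A: pre-tax p* = $4, q* = 136; post-tax q = 133; per-unit burden on buyers = $3.
Market B: pre-tax p* = $7, q* = 234; post-tax q = 228.6; per-unit burden on buyers = $2.7.
Difference: $3 vs $2.7 → market A is larger by $0.3.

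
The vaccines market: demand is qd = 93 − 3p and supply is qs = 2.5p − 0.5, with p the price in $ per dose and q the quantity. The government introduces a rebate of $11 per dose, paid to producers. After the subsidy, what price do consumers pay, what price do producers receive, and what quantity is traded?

Without the subsidy, 93 − 3p = 2.5p − 0.5 gives 5.5p = 93.5, so p* = $17 and q* = 42.
With a per-unit subsidy paid to producers, each receives p + 11 per unit sold, so supply becomes qs = 2.5(p + 11) − 0.5.
New equilibrium: consumers pay $12, producers receive $23, q = 57. (Wedge: pb − ps = −11.)

Consumers pay $12; producers receive $23; quantity = 57.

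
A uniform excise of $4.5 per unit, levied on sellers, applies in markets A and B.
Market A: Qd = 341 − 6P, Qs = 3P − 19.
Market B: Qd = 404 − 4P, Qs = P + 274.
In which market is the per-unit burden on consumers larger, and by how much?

Market A, by $0.6.

Market A: pre-tax P* = $40, Q* = 101; post-tax Q = 92; per-unit burden on consumers = $1.5.
Market B: pre-tax P* = $26, Q* = 300; post-tax Q = 296.4; per-unit burden on consumers = $0.9.
Difference: $1.5 vs $0.9 → market A is larger by $0.6.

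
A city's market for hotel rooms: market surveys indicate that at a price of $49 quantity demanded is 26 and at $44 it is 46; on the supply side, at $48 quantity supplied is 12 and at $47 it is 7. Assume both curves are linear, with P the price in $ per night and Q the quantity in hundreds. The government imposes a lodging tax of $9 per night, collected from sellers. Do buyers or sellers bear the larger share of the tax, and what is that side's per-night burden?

Buyers bear the larger share: $5 per night.

Demand slope: (46 − 26)/(44 − 49) = -4, so Qd = 222 − 4P.
Supply slope: (7 − 12)/(47 − 48) = 5, so Qs = 5P − 228.
Before the tax: set 222 − 4P = 5P − 228 → P* = $50, Q* = 22.
With the tax collected from sellers, supply shifts: Qs = 5(P − 9) − 228.
New equilibrium: buyers pay $55, sellers receive $46, Q = 2. (Wedge: Pb − Ps = 9.)
Per-night burden: buyers $5, sellers $4.
Buyers take the larger share because demand is less price-elastic here (demand slope 4 vs supply slope 5).
The less price-elastic side of the market bears the larger share of a per-unit tax.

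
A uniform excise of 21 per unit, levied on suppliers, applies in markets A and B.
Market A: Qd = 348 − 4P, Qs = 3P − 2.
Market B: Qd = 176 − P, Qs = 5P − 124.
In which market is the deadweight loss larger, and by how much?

Market A: pre-tax P* = 50, Q* = 148; post-tax Q = 112; deadweight loss = 378.
Market B: pre-tax P* = 50, Q* = 126; post-tax Q = 108.5; deadweight loss = 183.75.
Difference: 378 vs 183.75 → market A is larger by 194.25.

Market A, by 194.25.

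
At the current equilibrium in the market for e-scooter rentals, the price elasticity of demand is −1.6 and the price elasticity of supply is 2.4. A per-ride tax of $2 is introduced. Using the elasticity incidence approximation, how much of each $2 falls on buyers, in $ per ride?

Incidence ratio: buyers' share ≈ εs / (εs + |εd|) = 2.4 / (2.4 + 1.6) = 0.6.
So buyers bear ≈ 0.6 × $2 = $1.2; sellers bear $0.8.

Buyers bear ≈ $1.2 per ride.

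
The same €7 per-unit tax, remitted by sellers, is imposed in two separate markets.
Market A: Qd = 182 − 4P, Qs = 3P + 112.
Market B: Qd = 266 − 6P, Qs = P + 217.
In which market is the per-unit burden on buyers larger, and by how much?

Market A, by €2.

Market A: pre-tax P* = €10, Q* = 142; post-tax Q = 130; per-unit burden on buyers = €3.
Market B: pre-tax P* = €7, Q* = 224; post-tax Q = 218; per-unit burden on buyers = €1.
Difference: €3 vs €1 → market A is larger by €2.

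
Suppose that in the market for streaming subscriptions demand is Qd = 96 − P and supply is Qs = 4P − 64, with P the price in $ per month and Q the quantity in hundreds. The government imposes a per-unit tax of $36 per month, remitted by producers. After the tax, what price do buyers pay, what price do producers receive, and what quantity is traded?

Without the tax, 96 − P = 4P − 64 gives 5P = 160, so P* = $32 and Q* = 64.
With the tax collected from producers, supply shifts: Qs = 4(P − 36) − 64.
Solving gives Q = 35.2 with buyers paying $60.8 and producers receiving $24.8 (the $36 wedge).
The less price-elastic side of the market bears the larger share of a per-unit tax.

Buyers pay $60.8; producers receive $24.8; quantity = 35.2.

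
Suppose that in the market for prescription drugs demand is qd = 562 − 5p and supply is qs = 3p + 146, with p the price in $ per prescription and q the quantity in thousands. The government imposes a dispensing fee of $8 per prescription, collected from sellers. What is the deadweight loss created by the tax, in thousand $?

Without the tax, 562 − 5p = 3p + 146 gives 8p = 416, so p* = $52 and q* = 302.
With the tax collected from sellers, supply shifts: qs = 3(p − 8) + 146.
New equilibrium: buyers pay $55, sellers receive $47, q = 287. (Wedge: pb − ps = 8.)
Quantity falls by |ΔQ| = |302 − 287| = 15.
DWL = ½ · t · |ΔQ| = ½ · 8 · 15 = $60.

Deadweight loss = $60 thousand.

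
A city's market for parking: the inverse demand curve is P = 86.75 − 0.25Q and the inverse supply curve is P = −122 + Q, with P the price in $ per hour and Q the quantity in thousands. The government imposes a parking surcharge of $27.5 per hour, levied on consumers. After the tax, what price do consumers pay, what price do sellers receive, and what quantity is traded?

Consumers pay $50.5; sellers receive $23; quantity = 145.

Rewrite in direct form: Qd = 347 − 4P and Qs = P + 122.
Without the tax, 347 − 4P = P + 122 gives 5P = 225, so P* = $45 and Q* = 167.
With the tax collected from consumers, demand (in seller-price terms) shifts: Qd = 347 − 4(P + 27.5).
New equilibrium: consumers pay $50.5, sellers receive $23, Q = 145. (Wedge: Pb − Ps = 27.5.)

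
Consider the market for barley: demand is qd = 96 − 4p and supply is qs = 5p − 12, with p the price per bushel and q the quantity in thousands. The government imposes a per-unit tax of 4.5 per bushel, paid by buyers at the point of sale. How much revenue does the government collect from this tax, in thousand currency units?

Without the tax, 96 − 4p = 5p − 12 gives 9p = 108, so p* = 12 and q* = 48.
With the tax collected from buyers, demand (in seller-price terms) shifts: qd = 96 − 4(p + 4.5).
New equilibrium: buyers pay 14.5, suppliers receive 10, q = 38. (Wedge: pb − ps = 4.5.)
Revenue = t · Q = 4.5 · 38 = 171.

Tax revenue = 171 thousand.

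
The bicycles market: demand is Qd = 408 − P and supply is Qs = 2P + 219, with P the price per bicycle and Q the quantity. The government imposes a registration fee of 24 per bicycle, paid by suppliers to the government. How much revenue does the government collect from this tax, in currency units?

Before the tax: set 408 − P = 2P + 219 → P* = 63, Q* = 345.
With the tax collected from suppliers, supply shifts: Qs = 2(P − 24) + 219.
New equilibrium: consumers pay 79, suppliers receive 55, Q = 329. (Wedge: Pb − Ps = 24.)
Revenue = t · Q = 24 · 329 = 7896.

Tax revenue = 7896.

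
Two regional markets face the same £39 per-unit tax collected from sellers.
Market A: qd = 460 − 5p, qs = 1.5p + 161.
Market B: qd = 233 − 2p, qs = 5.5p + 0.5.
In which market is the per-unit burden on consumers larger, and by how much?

Market A: pre-tax p* = £46, q* = 230; post-tax q = 185; per-unit burden on consumers = £9.
Market B: pre-tax p* = £31, q* = 171; post-tax q = 113.8; per-unit burden on consumers = £28.6.
Difference: £9 vs £28.6 → market B is larger by £19.6.

Market B, by £19.6.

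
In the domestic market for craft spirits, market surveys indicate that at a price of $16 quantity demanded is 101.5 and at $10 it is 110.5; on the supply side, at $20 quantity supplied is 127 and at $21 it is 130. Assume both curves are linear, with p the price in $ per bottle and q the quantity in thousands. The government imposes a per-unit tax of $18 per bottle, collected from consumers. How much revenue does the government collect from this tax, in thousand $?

Demand slope: (110.5 − 101.5)/(10 − 16) = -1.5, so qd = 125.5 − 1.5p.
Supply slope: (130 − 127)/(21 − 20) = 3, so qs = 3p + 67.
Before the tax: set 125.5 − 1.5p = 3p + 67 → p* = $13, q* = 106.
With the tax collected from consumers, demand (in seller-price terms) shifts: qd = 125.5 − 1.5(p + 18).
Solving gives q = 88 with consumers paying $25 and suppliers receiving $7 (the $18 wedge).
Revenue = t · Q = 18 · 88 = $1584.

Tax revenue = $1584 thousand.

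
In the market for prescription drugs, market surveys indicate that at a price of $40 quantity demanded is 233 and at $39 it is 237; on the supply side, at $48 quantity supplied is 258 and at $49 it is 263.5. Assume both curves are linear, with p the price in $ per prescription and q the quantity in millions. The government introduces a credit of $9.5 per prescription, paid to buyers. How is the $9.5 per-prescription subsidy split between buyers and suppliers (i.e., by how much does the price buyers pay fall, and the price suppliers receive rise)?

Demand slope: (237 − 233)/(39 − 40) = -4, so qd = 393 − 4p.
Supply slope: (263.5 − 258)/(49 − 48) = 5.5, so qs = 5.5p − 6.
Without the subsidy, 393 − 4p = 5.5p − 6 gives 9.5p = 399, so p* = $42 and q* = 225.
With a per-unit subsidy paid to buyers, each effectively pays p − 9.5, so demand becomes qd = 393 − 4(p − 9.5).
New equilibrium: buyers pay $36.5, suppliers receive $46, q = 247. (Wedge: pb − ps = −9.5.)
Gain to buyers: $5.5; to suppliers: $4. (They sum to $9.5.)

Buyers gain $5.5 per prescription; suppliers gain $4 per prescription.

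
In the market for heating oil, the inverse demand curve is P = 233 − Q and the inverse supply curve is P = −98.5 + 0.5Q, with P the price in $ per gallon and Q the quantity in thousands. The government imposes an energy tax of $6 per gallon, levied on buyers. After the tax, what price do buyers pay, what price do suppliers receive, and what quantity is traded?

Buyers pay $16; suppliers receive $10; quantity = 217.

Inverting to Q(P) form: Qd = 233 − P; Qs = 2P + 197.
Without the tax, 233 − P = 2P + 197 gives 3P = 36, so P* = $12 and Q* = 221.
With the tax collected from buyers, demand (in seller-price terms) shifts: Qd = 233 − (P + 6).
Solving gives Q = 217 with buyers paying $16 and suppliers receiving $10 (the $6 wedge).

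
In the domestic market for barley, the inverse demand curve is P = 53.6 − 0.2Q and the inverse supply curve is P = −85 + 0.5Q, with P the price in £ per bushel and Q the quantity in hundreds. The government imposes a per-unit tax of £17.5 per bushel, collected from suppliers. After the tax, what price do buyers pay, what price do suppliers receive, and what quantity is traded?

Buyers pay £19; suppliers receive £1.5; quantity = 173.

Rewrite in direct form: Qd = 268 − 5P and Qs = 2P + 170.
Without the tax, 268 − 5P = 2P + 170 gives 7P = 98, so P* = £14 and Q* = 198.
With the tax collected from suppliers, supply shifts: Qs = 2(P − 17.5) + 170.
Solving gives Q = 173 with buyers paying £19 and suppliers receiving £1.5 (the £17.5 wedge).
The less price-elastic side of the market bears the larger share of a per-unit tax.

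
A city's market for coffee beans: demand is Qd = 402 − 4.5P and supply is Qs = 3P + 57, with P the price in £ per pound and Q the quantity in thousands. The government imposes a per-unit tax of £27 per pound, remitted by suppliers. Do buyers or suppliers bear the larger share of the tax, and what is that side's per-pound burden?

Without the tax, 402 − 4.5P = 3P + 57 gives 7.5P = 345, so P* = £46 and Q* = 195.
With the tax collected from suppliers, supply shifts: Qs = 3(P − 27) + 57.
New equilibrium: buyers pay £56.8, suppliers receive £29.8, Q = 146.4. (Wedge: Pb − Ps = 27.)
Per-pound burden: buyers £10.8, suppliers £16.2.
Suppliers take the larger share because supply is less price-elastic here (demand slope 4.5 vs supply slope 3).
The less price-elastic side of the market bears the larger share of a per-unit tax.

Suppliers bear the larger share: £16.2 per pound.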